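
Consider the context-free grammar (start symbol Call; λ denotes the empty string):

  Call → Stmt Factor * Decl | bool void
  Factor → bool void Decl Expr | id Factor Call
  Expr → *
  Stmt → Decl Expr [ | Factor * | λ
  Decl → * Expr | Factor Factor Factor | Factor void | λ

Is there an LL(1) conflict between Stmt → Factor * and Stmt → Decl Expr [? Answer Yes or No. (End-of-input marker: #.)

Yes

FIRST(Factor *) = { bool, id } and FIRST(Decl Expr [) = { *, bool, id }.
Both contain bool, so the two alternatives are not disjoint — LL(1) conflict.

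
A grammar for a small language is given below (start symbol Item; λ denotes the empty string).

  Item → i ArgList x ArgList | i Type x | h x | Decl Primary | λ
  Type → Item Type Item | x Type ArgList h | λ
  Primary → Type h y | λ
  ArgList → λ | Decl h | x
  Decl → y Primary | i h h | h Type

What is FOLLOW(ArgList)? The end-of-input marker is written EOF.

In Item → i ArgList x ArgList: add FIRST(x ArgList) = { x }.
In Item → i ArgList x ArgList: ArgList is at the end, add FOLLOW(Item) = { EOF, h, i, x, y }.
In Type → x Type ArgList h: add FIRST(h) = { h }.
Union: FOLLOW(ArgList) = { EOF, h, i, x, y }.

{ EOF, h, i, x, y }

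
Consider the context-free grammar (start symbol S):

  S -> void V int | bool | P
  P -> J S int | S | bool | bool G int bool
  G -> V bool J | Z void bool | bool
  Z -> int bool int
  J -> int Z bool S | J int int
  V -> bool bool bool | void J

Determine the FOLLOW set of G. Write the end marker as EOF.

In P -> bool G int bool: add FIRST(int bool) = { int }.
Union: FOLLOW(G) = { int }.

{ int }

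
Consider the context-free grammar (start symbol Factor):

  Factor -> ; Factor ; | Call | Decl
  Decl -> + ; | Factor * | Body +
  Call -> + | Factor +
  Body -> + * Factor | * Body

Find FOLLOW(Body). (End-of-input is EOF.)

{ + }

In Decl -> Body +: add FIRST(+) = { + }.
In Body -> * Body: Body is at the end, add FOLLOW(Body) = { + }.
Union: FOLLOW(Body) = { + }.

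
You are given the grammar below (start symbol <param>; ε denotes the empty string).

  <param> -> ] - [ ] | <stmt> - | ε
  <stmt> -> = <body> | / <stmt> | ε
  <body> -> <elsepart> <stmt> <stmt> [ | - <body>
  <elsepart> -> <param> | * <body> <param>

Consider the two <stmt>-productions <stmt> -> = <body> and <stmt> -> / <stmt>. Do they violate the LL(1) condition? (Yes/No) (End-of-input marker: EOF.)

FIRST(= <body>) = { = } and FIRST(/ <stmt>) = { / }.
The FIRST sets are disjoint and neither alternative is nullable — no conflict.

No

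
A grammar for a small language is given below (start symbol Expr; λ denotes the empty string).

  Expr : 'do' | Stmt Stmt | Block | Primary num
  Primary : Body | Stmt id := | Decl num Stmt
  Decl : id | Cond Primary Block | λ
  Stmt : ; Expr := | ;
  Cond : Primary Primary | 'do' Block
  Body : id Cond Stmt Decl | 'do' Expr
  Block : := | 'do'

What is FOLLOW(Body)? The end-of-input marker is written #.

In Primary : Body: Body is at the end, add FOLLOW(Primary) = { 'do', :=, ;, id, num }.
Union: FOLLOW(Body) = { 'do', :=, ;, id, num }.

{ 'do', :=, ;, id, num }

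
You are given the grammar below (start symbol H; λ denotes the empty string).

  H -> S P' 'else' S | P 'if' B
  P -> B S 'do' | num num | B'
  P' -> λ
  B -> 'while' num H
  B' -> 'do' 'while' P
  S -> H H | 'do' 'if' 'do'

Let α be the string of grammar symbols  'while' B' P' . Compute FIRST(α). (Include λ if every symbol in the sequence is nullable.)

{ 'while' }

'while' is a terminal; add {'while'} and stop.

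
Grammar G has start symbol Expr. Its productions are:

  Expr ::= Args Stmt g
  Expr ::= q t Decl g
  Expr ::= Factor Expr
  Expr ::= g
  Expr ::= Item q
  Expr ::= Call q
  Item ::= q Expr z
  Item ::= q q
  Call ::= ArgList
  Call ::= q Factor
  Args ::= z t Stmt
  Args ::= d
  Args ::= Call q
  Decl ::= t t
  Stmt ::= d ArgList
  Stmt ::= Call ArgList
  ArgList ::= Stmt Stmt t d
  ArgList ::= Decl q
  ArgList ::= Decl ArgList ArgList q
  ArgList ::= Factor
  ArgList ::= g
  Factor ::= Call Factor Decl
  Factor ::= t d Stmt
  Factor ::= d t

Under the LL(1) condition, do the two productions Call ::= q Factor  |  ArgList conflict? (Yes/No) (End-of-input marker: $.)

Yes

FIRST(q Factor) = { q } and FIRST(ArgList) = { d, g, q, t }.
Both contain q, so the two alternatives are not disjoint — LL(1) conflict.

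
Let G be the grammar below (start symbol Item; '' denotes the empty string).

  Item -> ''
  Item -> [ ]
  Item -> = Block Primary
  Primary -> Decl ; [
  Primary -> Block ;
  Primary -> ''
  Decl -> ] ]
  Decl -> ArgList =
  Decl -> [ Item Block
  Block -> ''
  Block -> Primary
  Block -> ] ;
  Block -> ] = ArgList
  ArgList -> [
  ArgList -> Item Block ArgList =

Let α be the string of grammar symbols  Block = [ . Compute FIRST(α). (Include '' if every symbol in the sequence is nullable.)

{ ;, =, [, ] }

Add FIRST(Block)\{''} = { ;, =, [, ] }; Block is nullable, continue.
= is a terminal; add {=} and stop.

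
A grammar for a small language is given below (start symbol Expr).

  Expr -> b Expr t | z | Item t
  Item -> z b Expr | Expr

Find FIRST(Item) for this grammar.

{ b, z }

Item -> z b Expr contributes {z}.
From Item -> Expr: add FIRST(Expr) = { b, z }.
Union: FIRST(Item) = { b, z }.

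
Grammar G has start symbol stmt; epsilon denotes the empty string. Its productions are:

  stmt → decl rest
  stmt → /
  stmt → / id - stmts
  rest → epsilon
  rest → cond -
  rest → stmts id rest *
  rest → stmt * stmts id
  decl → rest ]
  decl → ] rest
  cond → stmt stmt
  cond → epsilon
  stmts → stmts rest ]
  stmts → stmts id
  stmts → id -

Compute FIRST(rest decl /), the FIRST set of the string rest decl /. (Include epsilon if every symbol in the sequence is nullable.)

{ -, /, ], id }

Add FIRST(rest)\{epsilon} = { -, /, ], id }; rest is nullable, continue.
Add FIRST(decl) = { -, /, ], id }; decl is not nullable, stop.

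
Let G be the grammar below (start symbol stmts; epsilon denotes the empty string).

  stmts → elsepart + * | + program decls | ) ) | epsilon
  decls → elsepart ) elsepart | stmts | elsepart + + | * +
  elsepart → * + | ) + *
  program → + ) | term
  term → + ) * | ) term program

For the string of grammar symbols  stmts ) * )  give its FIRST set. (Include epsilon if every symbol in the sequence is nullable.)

{ ), *, + }

Add FIRST(stmts)\{epsilon} = { ), *, + }; stmts is nullable, continue.
) is a terminal; add {)} and stop.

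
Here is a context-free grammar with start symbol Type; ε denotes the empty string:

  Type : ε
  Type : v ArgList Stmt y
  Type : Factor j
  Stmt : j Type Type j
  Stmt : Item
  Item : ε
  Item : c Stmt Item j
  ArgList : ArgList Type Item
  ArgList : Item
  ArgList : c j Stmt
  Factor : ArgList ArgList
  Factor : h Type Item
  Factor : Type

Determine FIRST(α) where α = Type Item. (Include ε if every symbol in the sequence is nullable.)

{ c, h, j, v, ε }

Add FIRST(Type)\{ε} = { c, h, j, v }; Type is nullable, continue.
Add FIRST(Item)\{ε} = { c }; Item is nullable, continue.
Every symbol is nullable, so include ε.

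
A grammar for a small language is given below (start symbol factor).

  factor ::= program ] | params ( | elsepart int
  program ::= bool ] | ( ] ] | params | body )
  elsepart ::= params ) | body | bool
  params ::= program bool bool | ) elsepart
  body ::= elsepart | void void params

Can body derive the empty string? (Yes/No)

No nonterminal in this grammar is nullable.
No production of body has an RHS whose symbols are all nullable, so body is not nullable.

No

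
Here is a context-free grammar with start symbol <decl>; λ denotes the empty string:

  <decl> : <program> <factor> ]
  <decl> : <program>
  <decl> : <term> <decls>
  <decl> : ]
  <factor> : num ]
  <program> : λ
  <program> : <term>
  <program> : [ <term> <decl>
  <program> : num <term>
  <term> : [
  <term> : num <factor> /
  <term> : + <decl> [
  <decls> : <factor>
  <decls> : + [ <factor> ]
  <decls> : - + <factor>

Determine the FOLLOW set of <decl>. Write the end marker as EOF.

{ EOF, [, num }

<decl> is the start symbol, so EOF ∈ FOLLOW(<decl>).
In <program> : [ <term> <decl>: <decl> is at the end, add FOLLOW(<program>) = { EOF, [, num }.
In <term> : + <decl> [: add FIRST([) = { [ }.
Union: FOLLOW(<decl>) = { EOF, [, num }.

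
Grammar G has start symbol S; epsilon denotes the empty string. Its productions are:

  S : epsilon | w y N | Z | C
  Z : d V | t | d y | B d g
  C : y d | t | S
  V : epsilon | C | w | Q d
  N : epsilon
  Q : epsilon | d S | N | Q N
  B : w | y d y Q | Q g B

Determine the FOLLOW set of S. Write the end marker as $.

S is the start symbol, so $ ∈ FOLLOW(S).
In C : S: S is at the end, add FOLLOW(C) = { $, d, g }.
In Q : d S: S is at the end, add FOLLOW(Q) = { d, g }.
Union: FOLLOW(S) = { $, d, g }.

{ $, d, g }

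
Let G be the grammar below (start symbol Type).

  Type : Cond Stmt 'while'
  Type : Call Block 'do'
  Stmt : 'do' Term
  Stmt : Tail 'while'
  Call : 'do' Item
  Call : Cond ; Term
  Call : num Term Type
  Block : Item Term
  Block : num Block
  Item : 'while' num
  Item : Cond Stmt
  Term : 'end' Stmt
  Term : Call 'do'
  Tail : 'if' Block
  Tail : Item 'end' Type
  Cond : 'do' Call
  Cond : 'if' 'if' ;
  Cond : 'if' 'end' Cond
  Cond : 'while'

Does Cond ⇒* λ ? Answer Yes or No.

No

No nonterminal in this grammar is nullable.
No production of Cond has an RHS whose symbols are all nullable, so Cond is not nullable.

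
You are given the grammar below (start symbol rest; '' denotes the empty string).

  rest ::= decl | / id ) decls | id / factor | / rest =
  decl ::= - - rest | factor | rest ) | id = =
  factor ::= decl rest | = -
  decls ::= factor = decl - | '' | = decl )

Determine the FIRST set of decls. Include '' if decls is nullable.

From decls ::= factor = decl -: add FIRST(factor) = { -, /, =, id }.
decls ::= '' contributes ''.
decls ::= = decl ) contributes {=}.
Union: FIRST(decls) = { -, /, =, id, '' }.

{ -, /, =, id, '' }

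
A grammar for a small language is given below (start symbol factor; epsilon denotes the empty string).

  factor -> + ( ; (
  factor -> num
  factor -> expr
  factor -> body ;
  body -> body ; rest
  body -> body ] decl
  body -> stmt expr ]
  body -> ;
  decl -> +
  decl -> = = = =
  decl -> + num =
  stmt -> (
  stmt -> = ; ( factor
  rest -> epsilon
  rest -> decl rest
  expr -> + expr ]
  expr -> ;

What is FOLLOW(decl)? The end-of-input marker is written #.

In body -> body ] decl: decl is at the end, add FOLLOW(body) = { ;, ] }.
In rest -> decl rest: add FIRST(rest)\{epsilon} = { +, = }.
  Since rest is nullable, also add FOLLOW(rest) = { ;, ] }.
Union: FOLLOW(decl) = { +, ;, =, ] }.

{ +, ;, =, ] }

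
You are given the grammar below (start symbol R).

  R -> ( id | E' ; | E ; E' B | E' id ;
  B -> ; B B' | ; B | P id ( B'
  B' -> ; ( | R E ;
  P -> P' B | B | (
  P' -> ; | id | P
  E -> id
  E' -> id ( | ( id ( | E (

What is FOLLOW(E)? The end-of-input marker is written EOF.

{ (, ; }

In R -> E ; E' B: add FIRST(; E' B) = { ; }.
In B' -> R E ;: add FIRST(;) = { ; }.
In E' -> E (: add FIRST(() = { ( }.
Union: FOLLOW(E) = { (, ; }.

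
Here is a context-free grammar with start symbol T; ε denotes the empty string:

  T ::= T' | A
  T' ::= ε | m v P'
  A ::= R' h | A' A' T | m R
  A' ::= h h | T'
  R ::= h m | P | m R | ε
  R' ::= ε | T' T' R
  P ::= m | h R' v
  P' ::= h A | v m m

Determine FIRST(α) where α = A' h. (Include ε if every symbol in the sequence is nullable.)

Add FIRST(A')\{ε} = { h, m }; A' is nullable, continue.
h is a terminal; add {h} and stop.

{ h, m }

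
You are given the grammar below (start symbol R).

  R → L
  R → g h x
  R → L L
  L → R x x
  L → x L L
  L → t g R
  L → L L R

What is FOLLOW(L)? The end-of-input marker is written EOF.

{ EOF, g, t, x }

In R → L: L is at the end, add FOLLOW(R) = { EOF, g, t, x }.
In R → L L: add FIRST(L) = { g, t, x }.
In R → L L: L is at the end, add FOLLOW(R) = { EOF, g, t, x }.
In L → x L L: add FIRST(L) = { g, t, x }.
In L → x L L: L is at the end, add FOLLOW(L) = { EOF, g, t, x }.
In L → L L R: add FIRST(L R) = { g, t, x }.
In L → L L R: add FIRST(R) = { g, t, x }.
Union: FOLLOW(L) = { EOF, g, t, x }.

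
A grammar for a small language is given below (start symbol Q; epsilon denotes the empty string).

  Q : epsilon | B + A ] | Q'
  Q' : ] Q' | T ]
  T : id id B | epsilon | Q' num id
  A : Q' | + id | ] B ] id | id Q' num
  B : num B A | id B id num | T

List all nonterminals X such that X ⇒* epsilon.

{ B, Q, T }

Directly nullable (have an epsilon-production): Q, T.
B : T with every symbol nullable, so B is nullable.
No other nonterminal has a production whose RHS symbols are all nullable.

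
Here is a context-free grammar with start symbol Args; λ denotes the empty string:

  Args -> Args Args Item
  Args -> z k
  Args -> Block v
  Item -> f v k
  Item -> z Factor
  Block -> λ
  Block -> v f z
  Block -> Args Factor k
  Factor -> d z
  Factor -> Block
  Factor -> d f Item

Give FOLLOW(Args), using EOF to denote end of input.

{ EOF, d, f, k, v, z }

Args is the start symbol, so EOF ∈ FOLLOW(Args).
In Args -> Args Args Item: add FIRST(Args Item) = { v, z }.
In Args -> Args Args Item: add FIRST(Item) = { f, z }.
In Block -> Args Factor k: add FIRST(Factor k) = { d, k, v, z }.
Union: FOLLOW(Args) = { EOF, d, f, k, v, z }.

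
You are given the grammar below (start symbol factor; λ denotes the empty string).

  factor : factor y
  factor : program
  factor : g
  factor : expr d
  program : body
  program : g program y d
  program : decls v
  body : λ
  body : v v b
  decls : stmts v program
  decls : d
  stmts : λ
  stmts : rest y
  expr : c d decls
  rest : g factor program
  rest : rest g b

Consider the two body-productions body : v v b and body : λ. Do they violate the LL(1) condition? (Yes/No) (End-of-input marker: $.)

FIRST(v v b) = { v } and FIRST(λ) = { λ }.
The second alternative is nullable and FOLLOW(body) = { $, d, g, v, y } shares v with FIRST of the first — conflict.

Yes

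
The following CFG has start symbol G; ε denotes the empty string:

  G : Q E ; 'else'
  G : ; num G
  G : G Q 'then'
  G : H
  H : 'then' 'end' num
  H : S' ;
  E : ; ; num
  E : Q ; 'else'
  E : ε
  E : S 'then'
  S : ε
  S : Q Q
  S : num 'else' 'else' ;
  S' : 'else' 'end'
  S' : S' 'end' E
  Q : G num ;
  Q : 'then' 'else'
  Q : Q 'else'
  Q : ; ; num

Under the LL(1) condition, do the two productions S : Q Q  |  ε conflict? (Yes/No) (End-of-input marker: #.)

Yes

FIRST(Q Q) = { 'else', 'then', ; } and FIRST(ε) = { ε }.
The second alternative is nullable and FOLLOW(S) = { 'then' } shares 'then' with FIRST of the first — conflict.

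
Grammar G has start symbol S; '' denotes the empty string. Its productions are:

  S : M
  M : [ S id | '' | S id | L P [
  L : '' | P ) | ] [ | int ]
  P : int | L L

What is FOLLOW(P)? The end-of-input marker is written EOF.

In M : L P [: add FIRST([) = { [ }.
In L : P ): add FIRST()) = { ) }.
Union: FOLLOW(P) = { ), [ }.

{ ), [ }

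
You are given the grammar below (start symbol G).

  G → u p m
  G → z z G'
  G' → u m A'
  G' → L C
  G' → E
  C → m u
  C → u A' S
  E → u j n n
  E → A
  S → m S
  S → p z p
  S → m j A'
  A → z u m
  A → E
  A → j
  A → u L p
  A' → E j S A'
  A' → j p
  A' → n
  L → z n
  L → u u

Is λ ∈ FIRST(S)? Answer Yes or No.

No

No nonterminal in this grammar is nullable.
No production of S has an RHS whose symbols are all nullable, so S is not nullable.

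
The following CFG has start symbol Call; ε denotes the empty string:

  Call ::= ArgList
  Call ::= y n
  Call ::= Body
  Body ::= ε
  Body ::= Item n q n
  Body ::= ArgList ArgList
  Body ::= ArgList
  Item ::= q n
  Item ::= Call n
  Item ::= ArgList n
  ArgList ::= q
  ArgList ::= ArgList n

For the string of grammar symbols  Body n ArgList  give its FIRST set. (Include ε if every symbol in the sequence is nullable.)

{ n, q, y }

Add FIRST(Body)\{ε} = { n, q, y }; Body is nullable, continue.
n is a terminal; add {n} and stop.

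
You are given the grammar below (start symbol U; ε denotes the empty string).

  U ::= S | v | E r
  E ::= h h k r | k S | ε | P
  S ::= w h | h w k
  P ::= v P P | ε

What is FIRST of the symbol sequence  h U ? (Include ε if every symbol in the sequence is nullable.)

h is a terminal; add {h} and stop.

{ h }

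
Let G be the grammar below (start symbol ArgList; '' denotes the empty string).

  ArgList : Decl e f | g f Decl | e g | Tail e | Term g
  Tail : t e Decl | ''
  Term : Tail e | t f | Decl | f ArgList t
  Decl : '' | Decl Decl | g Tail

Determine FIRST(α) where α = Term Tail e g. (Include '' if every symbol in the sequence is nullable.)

Add FIRST(Term)\{''} = { e, f, g, t }; Term is nullable, continue.
Add FIRST(Tail)\{''} = { t }; Tail is nullable, continue.
e is a terminal; add {e} and stop.

{ e, f, g, t }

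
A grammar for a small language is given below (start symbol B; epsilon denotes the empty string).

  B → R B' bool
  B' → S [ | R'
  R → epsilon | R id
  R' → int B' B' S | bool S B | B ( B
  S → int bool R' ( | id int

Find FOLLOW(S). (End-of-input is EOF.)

In B' → S [: add FIRST([) = { [ }.
In R' → int B' B' S: S is at the end, add FOLLOW(R') = { (, bool, id, int }.
In R' → bool S B: add FIRST(B) = { bool, id, int }.
Union: FOLLOW(S) = { (, [, bool, id, int }.

{ (, [, bool, id, int }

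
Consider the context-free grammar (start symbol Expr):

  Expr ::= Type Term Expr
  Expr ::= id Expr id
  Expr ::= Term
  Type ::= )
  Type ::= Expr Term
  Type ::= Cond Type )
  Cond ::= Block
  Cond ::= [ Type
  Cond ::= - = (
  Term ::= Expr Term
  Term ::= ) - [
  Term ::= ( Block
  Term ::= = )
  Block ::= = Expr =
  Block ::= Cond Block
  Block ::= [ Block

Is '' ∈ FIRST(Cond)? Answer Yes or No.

No nonterminal in this grammar is nullable.
No production of Cond has an RHS whose symbols are all nullable, so Cond is not nullable.

No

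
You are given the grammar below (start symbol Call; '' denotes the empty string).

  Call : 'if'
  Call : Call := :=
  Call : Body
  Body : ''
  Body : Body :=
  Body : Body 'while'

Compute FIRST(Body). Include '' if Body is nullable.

{ 'while', :=, '' }

Body : '' contributes ''.
From Body : Body :=: Body nullable, take FIRST(Body) ∪ {:=} = { 'while', := }.
From Body : Body 'while': Body nullable, take FIRST(Body) ∪ {'while'} = { 'while', := }.
Union: FIRST(Body) = { 'while', :=, '' }.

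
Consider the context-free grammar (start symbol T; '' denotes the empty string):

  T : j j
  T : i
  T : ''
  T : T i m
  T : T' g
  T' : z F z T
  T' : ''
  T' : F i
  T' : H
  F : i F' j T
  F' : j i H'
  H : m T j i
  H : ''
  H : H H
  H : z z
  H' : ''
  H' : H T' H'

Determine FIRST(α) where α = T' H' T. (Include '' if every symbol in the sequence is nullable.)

{ g, i, j, m, z, '' }

Add FIRST(T')\{''} = { i, m, z }; T' is nullable, continue.
Add FIRST(H')\{''} = { i, m, z }; H' is nullable, continue.
Add FIRST(T)\{''} = { g, i, j, m, z }; T is nullable, continue.
Every symbol is nullable, so include ''.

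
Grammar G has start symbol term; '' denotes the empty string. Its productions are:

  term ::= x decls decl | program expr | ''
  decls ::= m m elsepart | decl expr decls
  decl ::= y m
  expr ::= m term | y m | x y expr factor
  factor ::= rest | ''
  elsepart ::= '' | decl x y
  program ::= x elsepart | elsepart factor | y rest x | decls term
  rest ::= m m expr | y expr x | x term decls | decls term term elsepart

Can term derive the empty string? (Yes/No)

Yes

term has an ''-production, so term ⇒ ''.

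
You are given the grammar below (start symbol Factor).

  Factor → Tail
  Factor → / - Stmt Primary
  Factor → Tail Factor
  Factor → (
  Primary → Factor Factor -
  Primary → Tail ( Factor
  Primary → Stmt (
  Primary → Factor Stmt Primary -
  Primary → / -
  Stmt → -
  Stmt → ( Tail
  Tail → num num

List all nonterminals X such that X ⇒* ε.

{ } (none)

No nonterminal has an empty production or an RHS whose symbols are all nullable.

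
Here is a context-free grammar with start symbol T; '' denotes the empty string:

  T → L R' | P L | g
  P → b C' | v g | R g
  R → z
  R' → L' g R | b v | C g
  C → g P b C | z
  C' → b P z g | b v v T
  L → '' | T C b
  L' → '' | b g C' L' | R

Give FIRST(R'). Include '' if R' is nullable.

{ b, g, z }

From R' → L' g R: L' nullable, take FIRST(L') ∪ {g} = { b, g, z }.
R' → b v contributes {b}.
From R' → C g: add FIRST(C) = { g, z }.
Union: FIRST(R') = { b, g, z }.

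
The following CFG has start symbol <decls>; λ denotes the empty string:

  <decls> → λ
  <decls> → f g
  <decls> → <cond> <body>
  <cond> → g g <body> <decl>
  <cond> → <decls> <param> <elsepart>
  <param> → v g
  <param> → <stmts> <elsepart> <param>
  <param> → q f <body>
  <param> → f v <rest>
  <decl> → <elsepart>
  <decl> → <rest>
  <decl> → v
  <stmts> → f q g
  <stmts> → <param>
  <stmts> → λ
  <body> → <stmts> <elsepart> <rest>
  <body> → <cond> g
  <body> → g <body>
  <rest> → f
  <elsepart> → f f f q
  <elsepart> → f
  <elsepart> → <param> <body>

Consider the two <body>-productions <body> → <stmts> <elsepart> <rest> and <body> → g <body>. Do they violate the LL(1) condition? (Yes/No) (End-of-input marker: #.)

No

FIRST(<stmts> <elsepart> <rest>) = { f, q, v } and FIRST(g <body>) = { g }.
The FIRST sets are disjoint and neither alternative is nullable — no conflict.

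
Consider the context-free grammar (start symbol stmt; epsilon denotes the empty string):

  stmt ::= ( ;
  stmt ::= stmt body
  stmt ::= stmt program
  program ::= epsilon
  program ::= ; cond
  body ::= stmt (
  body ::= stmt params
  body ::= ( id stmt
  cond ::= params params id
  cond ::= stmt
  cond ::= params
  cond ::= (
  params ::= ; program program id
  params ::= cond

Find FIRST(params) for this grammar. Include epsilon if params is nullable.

params ::= ; program program id contributes {;}.
From params ::= cond: add FIRST(cond) = { (, ; }.
Union: FIRST(params) = { (, ; }.

{ (, ; }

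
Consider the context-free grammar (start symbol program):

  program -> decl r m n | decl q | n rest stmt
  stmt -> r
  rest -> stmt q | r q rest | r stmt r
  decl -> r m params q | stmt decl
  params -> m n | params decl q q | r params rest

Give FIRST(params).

params -> m n contributes {m}.
From params -> params decl q q: add FIRST(params) = { m, r }.
params -> r params rest contributes {r}.
Union: FIRST(params) = { m, r }.

{ m, r }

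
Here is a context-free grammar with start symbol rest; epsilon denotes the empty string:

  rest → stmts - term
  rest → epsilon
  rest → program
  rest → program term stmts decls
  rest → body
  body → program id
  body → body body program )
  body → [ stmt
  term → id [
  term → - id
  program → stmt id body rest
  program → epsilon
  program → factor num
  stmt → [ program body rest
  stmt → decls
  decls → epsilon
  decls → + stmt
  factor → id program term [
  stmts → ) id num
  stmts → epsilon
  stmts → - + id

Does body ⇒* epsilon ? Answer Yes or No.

No

Nullable nonterminals: decls, program, rest, stmt, stmts.
No production of body has an RHS whose symbols are all nullable, so body is not nullable.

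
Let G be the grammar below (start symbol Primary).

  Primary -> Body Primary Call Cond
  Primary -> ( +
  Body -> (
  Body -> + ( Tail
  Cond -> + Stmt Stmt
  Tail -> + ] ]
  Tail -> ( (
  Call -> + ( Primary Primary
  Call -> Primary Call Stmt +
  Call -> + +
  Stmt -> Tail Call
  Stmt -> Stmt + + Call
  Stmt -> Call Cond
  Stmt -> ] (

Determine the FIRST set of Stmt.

{ (, +, ] }

From Stmt -> Tail Call: add FIRST(Tail) = { (, + }.
From Stmt -> Stmt + + Call: add FIRST(Stmt) = { (, +, ] }.
From Stmt -> Call Cond: add FIRST(Call) = { (, + }.
Stmt -> ] ( contributes {]}.
Union: FIRST(Stmt) = { (, +, ] }.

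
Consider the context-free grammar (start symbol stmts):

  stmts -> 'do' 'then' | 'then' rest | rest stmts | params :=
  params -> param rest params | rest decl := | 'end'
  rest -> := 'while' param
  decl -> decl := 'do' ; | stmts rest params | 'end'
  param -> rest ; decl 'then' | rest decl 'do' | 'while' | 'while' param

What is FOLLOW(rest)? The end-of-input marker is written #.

In stmts -> 'then' rest: rest is at the end, add FOLLOW(stmts) = { #, := }.
In stmts -> rest stmts: add FIRST(stmts) = { 'do', 'end', 'then', 'while', := }.
In params -> param rest params: add FIRST(params) = { 'end', 'while', := }.
In params -> rest decl :=: add FIRST(decl :=) = { 'do', 'end', 'then', 'while', := }.
In decl -> stmts rest params: add FIRST(params) = { 'end', 'while', := }.
In param -> rest ; decl 'then': add FIRST(; decl 'then') = { ; }.
In param -> rest decl 'do': add FIRST(decl 'do') = { 'do', 'end', 'then', 'while', := }.
Union: FOLLOW(rest) = { #, 'do', 'end', 'then', 'while', :=, ; }.

{ #, 'do', 'end', 'then', 'while', :=, ; }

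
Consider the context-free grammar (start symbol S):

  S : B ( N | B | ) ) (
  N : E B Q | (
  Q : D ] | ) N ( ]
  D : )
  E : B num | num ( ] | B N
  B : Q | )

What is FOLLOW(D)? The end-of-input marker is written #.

{ ] }

In Q : D ]: add FIRST(]) = { ] }.
Union: FOLLOW(D) = { ] }.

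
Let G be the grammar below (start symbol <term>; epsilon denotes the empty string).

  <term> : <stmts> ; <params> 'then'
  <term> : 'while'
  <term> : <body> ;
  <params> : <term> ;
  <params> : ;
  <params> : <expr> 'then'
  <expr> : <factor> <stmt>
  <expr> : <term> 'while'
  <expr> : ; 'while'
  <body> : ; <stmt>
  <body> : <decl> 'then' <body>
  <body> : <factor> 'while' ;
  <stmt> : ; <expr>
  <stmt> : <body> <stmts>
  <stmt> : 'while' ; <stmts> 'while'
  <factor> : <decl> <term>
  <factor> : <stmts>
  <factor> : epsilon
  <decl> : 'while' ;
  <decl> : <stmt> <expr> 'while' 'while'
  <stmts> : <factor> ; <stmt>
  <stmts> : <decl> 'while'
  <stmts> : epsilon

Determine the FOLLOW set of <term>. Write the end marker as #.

{ #, 'while', ; }

<term> is the start symbol, so # ∈ FOLLOW(<term>).
In <params> : <term> ;: add FIRST(;) = { ; }.
In <expr> : <term> 'while': add FIRST('while') = { 'while' }.
In <factor> : <decl> <term>: <term> is at the end, add FOLLOW(<factor>) = { 'while', ; }.
Union: FOLLOW(<term>) = { #, 'while', ; }.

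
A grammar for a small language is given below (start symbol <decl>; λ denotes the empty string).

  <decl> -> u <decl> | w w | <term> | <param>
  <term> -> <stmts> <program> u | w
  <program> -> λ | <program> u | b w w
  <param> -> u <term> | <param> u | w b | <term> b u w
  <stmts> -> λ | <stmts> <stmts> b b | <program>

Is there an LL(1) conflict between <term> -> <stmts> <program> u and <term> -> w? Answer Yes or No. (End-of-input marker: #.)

FIRST(<stmts> <program> u) = { b, u } and FIRST(w) = { w }.
The FIRST sets are disjoint and neither alternative is nullable — no conflict.

No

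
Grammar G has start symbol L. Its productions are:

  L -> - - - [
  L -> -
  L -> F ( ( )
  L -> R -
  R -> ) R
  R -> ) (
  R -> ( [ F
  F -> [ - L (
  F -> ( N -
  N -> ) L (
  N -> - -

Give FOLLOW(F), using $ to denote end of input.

{ (, - }

In L -> F ( ( ): add FIRST(( ( )) = { ( }.
In R -> ( [ F: F is at the end, add FOLLOW(R) = { - }.
Union: FOLLOW(F) = { (, - }.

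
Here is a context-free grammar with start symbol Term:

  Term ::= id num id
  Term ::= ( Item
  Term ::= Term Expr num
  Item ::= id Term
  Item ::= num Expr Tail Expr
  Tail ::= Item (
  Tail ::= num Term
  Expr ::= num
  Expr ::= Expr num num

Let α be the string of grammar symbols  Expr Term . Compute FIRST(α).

Add FIRST(Expr) = { num }; Expr is not nullable, stop.

{ num }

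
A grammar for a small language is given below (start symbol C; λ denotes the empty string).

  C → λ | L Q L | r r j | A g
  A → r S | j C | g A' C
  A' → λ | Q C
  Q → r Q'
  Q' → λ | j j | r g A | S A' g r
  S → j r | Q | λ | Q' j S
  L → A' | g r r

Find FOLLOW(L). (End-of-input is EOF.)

In C → L Q L: add FIRST(Q L) = { r }.
In C → L Q L: L is at the end, add FOLLOW(C) = { EOF, g, j, r }.
Union: FOLLOW(L) = { EOF, g, j, r }.

{ EOF, g, j, r }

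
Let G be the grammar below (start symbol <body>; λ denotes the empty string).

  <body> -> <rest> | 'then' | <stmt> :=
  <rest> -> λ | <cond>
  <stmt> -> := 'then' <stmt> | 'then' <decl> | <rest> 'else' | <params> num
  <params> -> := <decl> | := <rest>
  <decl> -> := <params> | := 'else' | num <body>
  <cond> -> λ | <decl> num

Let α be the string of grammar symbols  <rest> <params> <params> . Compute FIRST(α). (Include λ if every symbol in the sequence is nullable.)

{ :=, num }

Add FIRST(<rest>)\{λ} = { :=, num }; <rest> is nullable, continue.
Add FIRST(<params>) = { := }; <params> is not nullable, stop.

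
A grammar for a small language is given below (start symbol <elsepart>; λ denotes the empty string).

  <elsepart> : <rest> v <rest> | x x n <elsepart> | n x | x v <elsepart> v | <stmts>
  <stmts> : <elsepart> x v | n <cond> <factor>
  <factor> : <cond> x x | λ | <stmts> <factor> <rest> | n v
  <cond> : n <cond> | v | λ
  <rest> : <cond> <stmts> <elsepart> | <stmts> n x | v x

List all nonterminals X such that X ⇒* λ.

{ <cond>, <factor> }

Directly nullable (have an λ-production): <factor>, <cond>.
No other nonterminal has a production whose RHS symbols are all nullable.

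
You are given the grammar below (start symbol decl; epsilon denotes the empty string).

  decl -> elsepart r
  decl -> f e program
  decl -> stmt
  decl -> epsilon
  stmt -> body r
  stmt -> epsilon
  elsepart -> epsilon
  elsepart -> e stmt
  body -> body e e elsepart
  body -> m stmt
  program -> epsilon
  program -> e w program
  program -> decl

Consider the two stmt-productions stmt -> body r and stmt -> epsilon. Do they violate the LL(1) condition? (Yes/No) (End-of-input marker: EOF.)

No

FIRST(body r) = { m } and FIRST(epsilon) = { epsilon }.
The second is nullable but FOLLOW(stmt) = { EOF, e, r } is disjoint from FIRST of the first.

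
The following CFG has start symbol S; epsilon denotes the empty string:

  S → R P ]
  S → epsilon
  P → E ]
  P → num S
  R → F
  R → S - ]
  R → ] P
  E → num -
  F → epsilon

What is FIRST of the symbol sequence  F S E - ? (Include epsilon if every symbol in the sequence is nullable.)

{ -, ], num }

Add FIRST(F)\{epsilon} = {  }; F is nullable, continue.
Add FIRST(S)\{epsilon} = { -, ], num }; S is nullable, continue.
Add FIRST(E) = { num }; E is not nullable, stop.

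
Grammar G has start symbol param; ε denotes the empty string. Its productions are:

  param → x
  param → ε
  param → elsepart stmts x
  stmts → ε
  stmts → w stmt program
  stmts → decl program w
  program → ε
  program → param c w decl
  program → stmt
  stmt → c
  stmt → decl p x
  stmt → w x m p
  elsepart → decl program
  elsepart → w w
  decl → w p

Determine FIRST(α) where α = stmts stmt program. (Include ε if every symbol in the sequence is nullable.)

{ c, w }

Add FIRST(stmts)\{ε} = { w }; stmts is nullable, continue.
Add FIRST(stmt) = { c, w }; stmt is not nullable, stop.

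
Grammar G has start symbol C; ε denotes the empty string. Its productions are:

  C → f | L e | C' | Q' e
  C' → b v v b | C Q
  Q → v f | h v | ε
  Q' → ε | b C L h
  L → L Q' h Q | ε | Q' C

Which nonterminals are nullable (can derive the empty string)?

{ L, Q, Q' }

Directly nullable (have an ε-production): Q, Q', L.
No other nonterminal has a production whose RHS symbols are all nullable.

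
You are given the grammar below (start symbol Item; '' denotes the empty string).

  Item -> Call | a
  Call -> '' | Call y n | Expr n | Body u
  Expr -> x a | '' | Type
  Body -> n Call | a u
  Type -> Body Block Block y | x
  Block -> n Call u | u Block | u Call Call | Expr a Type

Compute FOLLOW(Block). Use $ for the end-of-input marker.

{ a, n, u, x, y }

In Type -> Body Block Block y: add FIRST(Block y) = { a, n, u, x }.
In Type -> Body Block Block y: add FIRST(y) = { y }.
In Block -> u Block: Block is at the end, add FOLLOW(Block) = { a, n, u, x, y }.
Union: FOLLOW(Block) = { a, n, u, x, y }.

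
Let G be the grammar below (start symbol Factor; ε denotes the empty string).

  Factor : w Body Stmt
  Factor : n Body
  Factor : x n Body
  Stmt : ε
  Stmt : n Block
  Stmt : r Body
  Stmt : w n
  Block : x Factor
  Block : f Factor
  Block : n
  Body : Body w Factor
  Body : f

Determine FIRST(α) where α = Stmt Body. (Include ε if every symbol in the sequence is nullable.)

Add FIRST(Stmt)\{ε} = { n, r, w }; Stmt is nullable, continue.
Add FIRST(Body) = { f }; Body is not nullable, stop.

{ f, n, r, w }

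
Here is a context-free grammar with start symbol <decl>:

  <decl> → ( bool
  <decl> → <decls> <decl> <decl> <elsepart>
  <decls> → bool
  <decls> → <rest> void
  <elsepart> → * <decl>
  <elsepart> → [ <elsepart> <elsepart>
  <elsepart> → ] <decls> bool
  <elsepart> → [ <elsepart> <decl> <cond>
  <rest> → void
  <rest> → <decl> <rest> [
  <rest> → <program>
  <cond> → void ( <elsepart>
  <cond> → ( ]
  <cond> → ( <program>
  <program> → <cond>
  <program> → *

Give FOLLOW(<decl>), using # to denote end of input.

{ #, (, *, [, ], bool, void }

<decl> is the start symbol, so # ∈ FOLLOW(<decl>).
In <decl> → <decls> <decl> <decl> <elsepart>: add FIRST(<decl> <elsepart>) = { (, *, bool, void }.
In <decl> → <decls> <decl> <decl> <elsepart>: add FIRST(<elsepart>) = { *, [, ] }.
In <elsepart> → * <decl>: <decl> is at the end, add FOLLOW(<elsepart>) = { #, (, *, [, ], bool, void }.
In <elsepart> → [ <elsepart> <decl> <cond>: add FIRST(<cond>) = { (, void }.
In <rest> → <decl> <rest> [: add FIRST(<rest> [) = { (, *, bool, void }.
Union: FOLLOW(<decl>) = { #, (, *, [, ], bool, void }.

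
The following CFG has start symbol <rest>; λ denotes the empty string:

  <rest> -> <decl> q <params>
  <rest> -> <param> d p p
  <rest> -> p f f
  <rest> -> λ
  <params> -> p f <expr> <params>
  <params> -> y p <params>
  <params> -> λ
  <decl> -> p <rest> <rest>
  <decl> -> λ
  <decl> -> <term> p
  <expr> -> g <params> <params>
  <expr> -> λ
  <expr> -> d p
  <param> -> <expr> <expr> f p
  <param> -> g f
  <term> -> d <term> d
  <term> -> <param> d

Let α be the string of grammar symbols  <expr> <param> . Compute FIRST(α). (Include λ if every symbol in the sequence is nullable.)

Add FIRST(<expr>)\{λ} = { d, g }; <expr> is nullable, continue.
Add FIRST(<param>) = { d, f, g }; <param> is not nullable, stop.

{ d, f, g }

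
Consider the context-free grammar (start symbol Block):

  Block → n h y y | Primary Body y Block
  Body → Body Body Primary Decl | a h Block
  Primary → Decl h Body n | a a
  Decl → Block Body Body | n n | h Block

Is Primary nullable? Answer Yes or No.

No

No nonterminal in this grammar is nullable.
No production of Primary has an RHS whose symbols are all nullable, so Primary is not nullable.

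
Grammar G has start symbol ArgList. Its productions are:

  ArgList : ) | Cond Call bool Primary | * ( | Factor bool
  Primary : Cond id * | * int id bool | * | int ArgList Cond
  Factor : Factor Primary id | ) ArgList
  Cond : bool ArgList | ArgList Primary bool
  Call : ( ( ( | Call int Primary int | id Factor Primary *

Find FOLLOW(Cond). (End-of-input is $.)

In ArgList : Cond Call bool Primary: add FIRST(Call bool Primary) = { (, id }.
In Primary : Cond id *: add FIRST(id *) = { id }.
In Primary : int ArgList Cond: Cond is at the end, add FOLLOW(Primary) = { $, (, ), *, bool, id, int }.
Union: FOLLOW(Cond) = { $, (, ), *, bool, id, int }.

{ $, (, ), *, bool, id, int }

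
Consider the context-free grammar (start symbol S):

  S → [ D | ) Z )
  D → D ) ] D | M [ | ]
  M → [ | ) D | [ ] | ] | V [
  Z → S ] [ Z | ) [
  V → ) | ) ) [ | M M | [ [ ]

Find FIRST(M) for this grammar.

M → [ contributes {[}.
M → ) D contributes {)}.
M → [ ] contributes {[}.
M → ] contributes {]}.
From M → V [: add FIRST(V) = { ), [, ] }.
Union: FIRST(M) = { ), [, ] }.

{ ), [, ] }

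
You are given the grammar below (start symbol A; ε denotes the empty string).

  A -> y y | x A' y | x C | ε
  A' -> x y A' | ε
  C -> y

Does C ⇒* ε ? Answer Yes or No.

No

Nullable nonterminals: A, A'.
No production of C has an RHS whose symbols are all nullable, so C is not nullable.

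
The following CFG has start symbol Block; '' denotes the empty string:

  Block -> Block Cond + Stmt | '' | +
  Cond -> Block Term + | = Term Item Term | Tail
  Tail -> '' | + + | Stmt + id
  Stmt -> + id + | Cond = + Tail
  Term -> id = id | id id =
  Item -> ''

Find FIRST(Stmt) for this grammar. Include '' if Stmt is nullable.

{ +, =, id }

Stmt -> + id + contributes {+}.
From Stmt -> Cond = + Tail: Cond nullable, take FIRST(Cond) ∪ {=} = { +, =, id }.
Union: FIRST(Stmt) = { +, =, id }.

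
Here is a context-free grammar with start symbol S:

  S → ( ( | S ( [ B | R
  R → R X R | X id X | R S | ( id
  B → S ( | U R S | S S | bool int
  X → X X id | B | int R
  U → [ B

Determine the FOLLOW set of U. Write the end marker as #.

In B → U R S: add FIRST(R S) = { (, [, bool, int }.
Union: FOLLOW(U) = { (, [, bool, int }.

{ (, [, bool, int }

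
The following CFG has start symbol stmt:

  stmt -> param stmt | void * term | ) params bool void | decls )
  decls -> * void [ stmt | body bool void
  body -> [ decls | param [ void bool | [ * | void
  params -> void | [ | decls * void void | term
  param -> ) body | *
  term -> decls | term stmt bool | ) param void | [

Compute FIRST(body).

{ ), *, [, void }

body -> [ decls contributes {[}.
From body -> param [ void bool: add FIRST(param) = { ), * }.
body -> [ * contributes {[}.
body -> void contributes {void}.
Union: FIRST(body) = { ), *, [, void }.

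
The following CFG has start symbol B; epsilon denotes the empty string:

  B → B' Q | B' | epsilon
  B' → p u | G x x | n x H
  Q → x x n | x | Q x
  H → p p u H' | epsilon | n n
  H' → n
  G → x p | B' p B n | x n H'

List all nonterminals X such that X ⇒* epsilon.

Directly nullable (have an epsilon-production): B, H.
No other nonterminal has a production whose RHS symbols are all nullable.

{ B, H }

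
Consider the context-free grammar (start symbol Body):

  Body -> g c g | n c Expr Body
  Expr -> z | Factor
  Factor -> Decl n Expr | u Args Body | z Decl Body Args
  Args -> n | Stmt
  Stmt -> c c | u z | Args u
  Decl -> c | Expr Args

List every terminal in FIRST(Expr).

Expr -> z contributes {z}.
From Expr -> Factor: add FIRST(Factor) = { c, u, z }.
Union: FIRST(Expr) = { c, u, z }.

{ c, u, z }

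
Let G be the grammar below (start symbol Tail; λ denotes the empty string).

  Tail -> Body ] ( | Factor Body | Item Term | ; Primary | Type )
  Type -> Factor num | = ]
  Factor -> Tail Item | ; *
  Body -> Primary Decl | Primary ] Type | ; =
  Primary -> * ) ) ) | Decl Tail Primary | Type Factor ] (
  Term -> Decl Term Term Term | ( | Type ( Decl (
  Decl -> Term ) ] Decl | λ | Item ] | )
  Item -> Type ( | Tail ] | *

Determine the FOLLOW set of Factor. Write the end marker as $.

{ (, ), *, ;, =, ], num }

In Tail -> Factor Body: add FIRST(Body) = { (, ), *, ;, = }.
In Type -> Factor num: add FIRST(num) = { num }.
In Primary -> Type Factor ] (: add FIRST(] () = { ] }.
Union: FOLLOW(Factor) = { (, ), *, ;, =, ], num }.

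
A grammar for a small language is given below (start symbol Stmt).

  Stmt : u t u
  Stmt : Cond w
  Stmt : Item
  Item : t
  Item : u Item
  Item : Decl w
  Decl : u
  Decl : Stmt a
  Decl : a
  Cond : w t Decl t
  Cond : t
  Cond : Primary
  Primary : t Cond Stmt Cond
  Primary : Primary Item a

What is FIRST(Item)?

{ a, t, u, w }

Item : t contributes {t}.
Item : u Item contributes {u}.
From Item : Decl w: add FIRST(Decl) = { a, t, u, w }.
Union: FIRST(Item) = { a, t, u, w }.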